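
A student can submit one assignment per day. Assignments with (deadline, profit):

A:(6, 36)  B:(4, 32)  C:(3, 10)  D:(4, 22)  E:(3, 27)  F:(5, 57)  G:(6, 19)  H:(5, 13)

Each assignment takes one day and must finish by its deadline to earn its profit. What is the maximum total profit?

By profit: F(d5,57), A(d6,36), B(d4,32), E(d3,27), D(d4,22), G(d6,19), H(d5,13), C(d3,10)
F→slot 5; A→slot 6; B→slot 4; E→slot 3; D→slot 2; G→slot 1; H skipped; C skipped.
Profit = 19 + 22 + 27 + 32 + 57 + 36 = 193

193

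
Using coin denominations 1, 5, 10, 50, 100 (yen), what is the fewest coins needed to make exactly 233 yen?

8

233 − 2×100→33 − 3×10→3 − 3×1→0
Total coins = 2 + 3 + 3 = 8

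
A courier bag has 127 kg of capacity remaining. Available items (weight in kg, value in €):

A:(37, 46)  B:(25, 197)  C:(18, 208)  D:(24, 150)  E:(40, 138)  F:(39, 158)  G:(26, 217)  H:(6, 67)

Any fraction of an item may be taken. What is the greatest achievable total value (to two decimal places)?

Greedy by value/weight ratio, highest first.
Ratios (sorted): C 11.56, H 11.17, G 8.35, B 7.88, D 6.25, F 4.05, E 3.45, A 1.24
take C (18 @ 208); take H (6 @ 67); take G (26 @ 217); take B (25 @ 197); take D (24 @ 150); take 28/39 of F → 113.44. Capacity used 127/127.
Total value = 952.44

952.44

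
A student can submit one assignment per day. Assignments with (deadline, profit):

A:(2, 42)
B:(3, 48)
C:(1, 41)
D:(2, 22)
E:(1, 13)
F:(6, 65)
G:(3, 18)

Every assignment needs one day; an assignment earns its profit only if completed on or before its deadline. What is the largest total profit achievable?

Profit order: F=65 B=48 A=42 C=41 D=22 G=18 E=13
Assign: F→slot 6, B→slot 3, A→slot 2, C→slot 1, D skipped, G skipped, E skipped.
Slots: [1:C] [2:A] [3:B] [6:F]
Profit = 41 + 42 + 48 + 65 = 196

196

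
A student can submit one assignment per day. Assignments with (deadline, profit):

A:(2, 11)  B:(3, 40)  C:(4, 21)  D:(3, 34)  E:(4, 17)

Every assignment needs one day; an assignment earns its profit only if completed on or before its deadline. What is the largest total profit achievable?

Sort by profit descending; place each in the latest free slot ≤ its deadline.
Profit order: B=40 D=34 C=21 E=17 A=11
Assign: B→slot 3, D→slot 2, C→slot 4, E→slot 1, A skipped.
Slots: [1:E] [2:D] [3:B] [4:C]
Profit = 17 + 34 + 40 + 21 = 112

112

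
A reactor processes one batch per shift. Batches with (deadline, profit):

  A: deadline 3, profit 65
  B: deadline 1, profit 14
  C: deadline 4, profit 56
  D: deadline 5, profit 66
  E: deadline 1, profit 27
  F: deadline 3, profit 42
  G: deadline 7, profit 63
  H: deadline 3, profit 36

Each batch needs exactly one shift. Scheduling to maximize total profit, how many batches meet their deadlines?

6

Sort by profit descending; place each in the latest free slot ≤ its deadline.
By profit: D(d5,66), A(d3,65), G(d7,63), C(d4,56), F(d3,42), H(d3,36), E(d1,27), B(d1,14)
D→slot 5; A→slot 3; G→slot 7; C→slot 4; F→slot 2; H→slot 1; E skipped; B skipped.
6 of 8 scheduled.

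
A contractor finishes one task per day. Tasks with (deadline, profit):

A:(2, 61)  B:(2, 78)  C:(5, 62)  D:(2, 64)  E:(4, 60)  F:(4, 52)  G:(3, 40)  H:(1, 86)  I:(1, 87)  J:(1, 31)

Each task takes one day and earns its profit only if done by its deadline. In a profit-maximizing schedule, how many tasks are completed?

By profit: I(d1,87), H(d1,86), B(d2,78), D(d2,64), C(d5,62), A(d2,61), E(d4,60), F(d4,52), G(d3,40), J(d1,31)
I→slot 1; H skipped; B→slot 2; D skipped; C→slot 5; A skipped; E→slot 4; F→slot 3; G skipped; J skipped.
5 of 10 scheduled.

5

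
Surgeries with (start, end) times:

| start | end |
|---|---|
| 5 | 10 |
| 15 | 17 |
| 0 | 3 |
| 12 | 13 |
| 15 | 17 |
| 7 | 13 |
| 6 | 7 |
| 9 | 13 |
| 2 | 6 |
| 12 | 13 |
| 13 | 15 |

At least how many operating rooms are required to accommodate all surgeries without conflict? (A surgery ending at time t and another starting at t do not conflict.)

starts: [0, 2, 5, 6, 7, 9, 12, 12, 13, 15, 15]
ends:   [3, 6, 7, 10, 13, 13, 13, 13, 15, 17, 17]
s0→1 s2→2 e3→1 s5→2 e6→1 s6→2 e7→1 s7→2 s9→3 e10→2 s12→3 s12→4  — peak 4.

4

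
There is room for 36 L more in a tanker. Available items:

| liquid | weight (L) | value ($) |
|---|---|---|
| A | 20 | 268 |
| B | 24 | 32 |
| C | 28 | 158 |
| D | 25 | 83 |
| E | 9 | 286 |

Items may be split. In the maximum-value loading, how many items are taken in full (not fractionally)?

2

Sort by value per unit weight and fill in that order.
Ratios (sorted): E 31.78, A 13.40, C 5.64, D 3.32, B 1.33
take E (9 @ 286); take A (20 @ 268); take 7/28 of C → 39.50. Capacity used 36/36.
2 item(s) taken whole; one partial (take 7/28 of C).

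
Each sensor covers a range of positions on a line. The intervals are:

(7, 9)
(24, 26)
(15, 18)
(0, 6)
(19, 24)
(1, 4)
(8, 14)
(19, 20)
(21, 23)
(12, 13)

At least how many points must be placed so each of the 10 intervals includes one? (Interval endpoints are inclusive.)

7

Process intervals by earliest right end; each time one isn't hit yet, stab at its right endpoint.
Sorted: [1,4] [0,6] [7,9] [12,13] [8,14] [15,18] [19,20] [21,23] [19,24] [24,26]
{[1,4],[0,6]} hit by 4; {[7,9]} hit by 9; {[12,13],[8,14]} hit by 13; {[15,18]} hit by 18; {[19,20]} hit by 20; {[21,23],[19,24]} hit by 23; {[24,26]} hit by 26.
Points: 4, 9, 13, 18, 20, 23, 26 (7 total).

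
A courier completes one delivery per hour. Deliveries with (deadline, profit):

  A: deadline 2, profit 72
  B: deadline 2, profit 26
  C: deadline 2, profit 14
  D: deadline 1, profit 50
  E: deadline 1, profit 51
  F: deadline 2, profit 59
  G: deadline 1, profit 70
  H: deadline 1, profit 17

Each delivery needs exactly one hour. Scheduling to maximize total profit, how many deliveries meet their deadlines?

2

Sort by profit descending; place each in the latest free slot ≤ its deadline.
Profit order: A=72 G=70 F=59 E=51 D=50 B=26 H=17 C=14
Assign: A→slot 2, G→slot 1, F skipped, E skipped, D skipped, B skipped, H skipped, C skipped.
Slots: [1:G] [2:A]
2 of 8 scheduled.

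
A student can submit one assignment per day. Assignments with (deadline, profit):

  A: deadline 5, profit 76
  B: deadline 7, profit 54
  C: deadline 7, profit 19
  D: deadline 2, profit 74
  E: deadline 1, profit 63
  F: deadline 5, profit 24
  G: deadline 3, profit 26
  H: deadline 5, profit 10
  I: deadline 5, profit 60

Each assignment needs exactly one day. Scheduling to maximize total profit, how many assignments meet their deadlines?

Sort by profit descending; place each in the latest free slot ≤ its deadline.
Profit order: A=76 D=74 E=63 I=60 B=54 G=26 F=24 C=19 H=10
Assign: A→slot 5, D→slot 2, E→slot 1, I→slot 4, B→slot 7, G→slot 3, F skipped, C→slot 6, H skipped.
Slots: [1:E] [2:D] [3:G] [4:I] [5:A] [6:C] [7:B]
7 of 9 scheduled.

7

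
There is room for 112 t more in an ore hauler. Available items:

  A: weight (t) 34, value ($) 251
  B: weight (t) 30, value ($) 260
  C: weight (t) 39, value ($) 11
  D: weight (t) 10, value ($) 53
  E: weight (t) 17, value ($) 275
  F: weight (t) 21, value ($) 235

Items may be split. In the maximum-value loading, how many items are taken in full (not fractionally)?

5

Ratios (sorted): E 16.18, F 11.19, B 8.67, A 7.38, D 5.30, C 0.28
take E (17 @ 275); take F (21 @ 235); take B (30 @ 260); take A (34 @ 251); take D (10 @ 53). Capacity used 112/112.
5 item(s) taken whole.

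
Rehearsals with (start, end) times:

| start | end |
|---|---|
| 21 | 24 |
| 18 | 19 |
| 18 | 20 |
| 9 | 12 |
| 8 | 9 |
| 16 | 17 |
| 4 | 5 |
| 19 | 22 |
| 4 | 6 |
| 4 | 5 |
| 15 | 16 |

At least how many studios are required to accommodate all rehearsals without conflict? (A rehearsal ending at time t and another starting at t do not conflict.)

3

Events (time:±→running): 4:+→1 4:+→2 4:+→3 … peak 3.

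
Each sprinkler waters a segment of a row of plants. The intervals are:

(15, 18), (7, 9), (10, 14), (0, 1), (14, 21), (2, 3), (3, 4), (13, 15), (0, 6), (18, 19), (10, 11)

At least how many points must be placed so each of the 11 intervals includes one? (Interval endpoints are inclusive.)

By right end: [0,1]  [2,3]  [3,4]  [0,6]  [7,9]  [10,11]  [10,14]  [13,15]  [15,18]  [18,19]  [14,21]
[0,1] uncovered → point at 1; [2,3] uncovered → point at 3; [7,9] uncovered → point at 9; [10,11] uncovered → point at 11; [13,15] uncovered → point at 15; [18,19] uncovered → point at 19.
Points: 1, 3, 9, 11, 15, 19 (6 total).

6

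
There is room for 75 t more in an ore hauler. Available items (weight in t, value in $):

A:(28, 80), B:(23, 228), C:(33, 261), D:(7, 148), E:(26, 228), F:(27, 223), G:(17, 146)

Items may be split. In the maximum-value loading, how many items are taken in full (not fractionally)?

Sort by value per unit weight and fill in that order.
Order: D (148/7=21.14) > B (228/23=9.91) > E (228/26=8.77) > G (146/17=8.59) > F (223/27=8.26) > C (261/33=7.91) > A (80/28=2.86)
Fill: take D (7 @ 148) → take B (23 @ 228) → take E (26 @ 228) → take G (17 @ 146) → take 2/27 of F → 16.52; 75/75 used.
4 item(s) taken whole; one partial (take 2/27 of F).

4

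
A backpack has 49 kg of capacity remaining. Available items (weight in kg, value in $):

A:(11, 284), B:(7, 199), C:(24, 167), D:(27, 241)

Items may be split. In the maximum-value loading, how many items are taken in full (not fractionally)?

Greedy by value/weight ratio, highest first.
Ratios (sorted): B 28.43, A 25.82, D 8.93, C 6.96
take B (7 @ 199); take A (11 @ 284); take D (27 @ 241); take 4/24 of C → 27.83. Capacity used 49/49.
3 item(s) taken whole; one partial (take 4/24 of C).

3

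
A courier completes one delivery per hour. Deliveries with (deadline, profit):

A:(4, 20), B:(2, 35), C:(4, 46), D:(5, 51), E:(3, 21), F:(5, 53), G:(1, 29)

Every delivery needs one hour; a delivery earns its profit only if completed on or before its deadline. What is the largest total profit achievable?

214

Sort by profit descending; place each in the latest free slot ≤ its deadline.
Profit order: F=53 D=51 C=46 B=35 G=29 E=21 A=20
Assign: F→slot 5, D→slot 4, C→slot 3, B→slot 2, G→slot 1, E skipped, A skipped.
Slots: [1:G] [2:B] [3:C] [4:D] [5:F]
Profit = 29 + 35 + 46 + 51 + 53 = 214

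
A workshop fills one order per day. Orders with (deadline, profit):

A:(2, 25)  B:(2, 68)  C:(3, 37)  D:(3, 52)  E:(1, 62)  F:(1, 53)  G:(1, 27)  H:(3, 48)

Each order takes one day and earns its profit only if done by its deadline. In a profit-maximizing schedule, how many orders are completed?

3

Sort by profit descending; place each in the latest free slot ≤ its deadline.
Profit order: B=68 E=62 F=53 D=52 H=48 C=37 G=27 A=25
Assign: B→slot 2, E→slot 1, F skipped, D→slot 3, H skipped, C skipped, G skipped, A skipped.
Slots: [1:E] [2:B] [3:D]
3 of 8 scheduled.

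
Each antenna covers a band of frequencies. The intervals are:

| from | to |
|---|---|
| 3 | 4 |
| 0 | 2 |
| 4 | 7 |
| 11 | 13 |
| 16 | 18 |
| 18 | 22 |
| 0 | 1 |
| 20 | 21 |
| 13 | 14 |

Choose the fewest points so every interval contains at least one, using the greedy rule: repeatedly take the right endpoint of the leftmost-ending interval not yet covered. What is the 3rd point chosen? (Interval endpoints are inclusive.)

13

Sorted: [0,1] [0,2] [3,4] [4,7] [11,13] [13,14] [16,18] [20,21] [18,22]
{[0,1],[0,2]} hit by 1; {[3,4],[4,7]} hit by 4; {[11,13],[13,14]} hit by 13; {[16,18]} hit by 18; {[20,21],[18,22]} hit by 21.
Points: 1, 4, 13, 18, 21 (5 total).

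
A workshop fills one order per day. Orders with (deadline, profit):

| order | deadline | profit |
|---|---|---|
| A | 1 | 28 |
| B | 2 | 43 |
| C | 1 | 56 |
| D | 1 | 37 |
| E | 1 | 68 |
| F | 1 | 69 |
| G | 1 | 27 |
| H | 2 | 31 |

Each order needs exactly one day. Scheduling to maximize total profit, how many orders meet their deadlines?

2

By profit: F(d1,69), E(d1,68), C(d1,56), B(d2,43), D(d1,37), H(d2,31), A(d1,28), G(d1,27)
F→slot 1; E skipped; C skipped; B→slot 2; D skipped; H skipped; A skipped; G skipped.
2 of 8 scheduled.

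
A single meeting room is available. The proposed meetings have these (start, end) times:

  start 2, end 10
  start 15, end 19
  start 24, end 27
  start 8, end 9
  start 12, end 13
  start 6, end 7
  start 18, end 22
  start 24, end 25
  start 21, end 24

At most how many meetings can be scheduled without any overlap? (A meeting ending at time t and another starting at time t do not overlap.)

6

Greedy by earliest finish: after sorting by end time, pick each interval compatible with the last pick.
By end time: (6,7), (8,9), (2,10), (12,13), (15,19), (18,22), (21,24), (24,25), (24,27).
Pick (6,7); next start ≥ 7 → (8,9); next start ≥ 9 → (12,13); next start ≥ 13 → (15,19); next start ≥ 19 → (21,24); next start ≥ 24 → (24,25).
Selected 6 meetings.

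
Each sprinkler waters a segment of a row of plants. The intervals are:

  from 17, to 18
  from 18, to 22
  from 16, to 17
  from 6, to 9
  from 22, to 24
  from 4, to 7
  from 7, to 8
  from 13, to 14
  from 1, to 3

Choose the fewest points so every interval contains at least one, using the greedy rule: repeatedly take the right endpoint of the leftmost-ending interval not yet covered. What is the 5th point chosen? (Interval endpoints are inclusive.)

22

Sort by right endpoint; whenever an interval is uncovered, place a point at its right end.
Sorted: [1,3] [4,7] [7,8] [6,9] [13,14] [16,17] [17,18] [18,22] [22,24]
{[1,3]} hit by 3; {[4,7],[7,8],[6,9]} hit by 7; {[13,14]} hit by 14; {[16,17],[17,18]} hit by 17; {[18,22],[22,24]} hit by 22.
Points: 3, 7, 14, 17, 22 (5 total).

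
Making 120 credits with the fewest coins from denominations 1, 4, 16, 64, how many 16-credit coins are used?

3

120 − 1×64→56 − 3×16→8 − 2×4→0
Count of 16: 3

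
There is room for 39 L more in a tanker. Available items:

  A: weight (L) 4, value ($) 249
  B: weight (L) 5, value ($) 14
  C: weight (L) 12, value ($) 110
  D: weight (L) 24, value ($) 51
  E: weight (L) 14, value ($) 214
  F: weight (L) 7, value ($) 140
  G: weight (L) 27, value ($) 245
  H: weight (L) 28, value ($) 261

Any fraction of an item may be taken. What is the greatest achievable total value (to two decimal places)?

733.50

Ratios (sorted): A 62.25, F 20.00, E 15.29, H 9.32, C 9.17, G 9.07, B 2.80, D 2.12
take A (4 @ 249); take F (7 @ 140); take E (14 @ 214); take 14/28 of H → 130.50. Capacity used 39/39.
Total value = 733.50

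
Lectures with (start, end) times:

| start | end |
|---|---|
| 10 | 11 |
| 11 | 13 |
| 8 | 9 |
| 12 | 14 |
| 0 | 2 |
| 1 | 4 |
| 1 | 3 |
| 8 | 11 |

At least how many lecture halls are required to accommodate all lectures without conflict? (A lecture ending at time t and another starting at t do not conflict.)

3

The answer is the maximum number of intervals overlapping at any instant.
Events (time:±→running): 0:+→1 1:+→2 1:+→3 … peak 3.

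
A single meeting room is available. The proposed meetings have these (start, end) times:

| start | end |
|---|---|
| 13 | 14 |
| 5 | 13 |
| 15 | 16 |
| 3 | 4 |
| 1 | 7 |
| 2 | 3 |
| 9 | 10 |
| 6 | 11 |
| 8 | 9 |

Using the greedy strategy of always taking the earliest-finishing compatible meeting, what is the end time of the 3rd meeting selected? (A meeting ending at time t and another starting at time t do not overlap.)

By end time: (2,3), (3,4), (1,7), (8,9), (9,10), (6,11), (5,13), (13,14), (15,16).
Pick (2,3); next start ≥ 3 → (3,4); next start ≥ 4 → (8,9); next start ≥ 9 → (9,10); next start ≥ 10 → (13,14); next start ≥ 14 → (15,16).
Selected: (2,3) (3,4) (8,9) (9,10) (13,14) (15,16)

9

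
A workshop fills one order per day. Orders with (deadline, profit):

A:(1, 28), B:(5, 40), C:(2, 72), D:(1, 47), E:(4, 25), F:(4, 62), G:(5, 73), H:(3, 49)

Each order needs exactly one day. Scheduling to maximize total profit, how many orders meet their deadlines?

Take jobs in profit order; each goes to the latest open slot no later than its deadline.
By profit: G(d5,73), C(d2,72), F(d4,62), H(d3,49), D(d1,47), B(d5,40), A(d1,28), E(d4,25)
G→slot 5; C→slot 2; F→slot 4; H→slot 3; D→slot 1; B skipped; A skipped; E skipped.
5 of 8 scheduled.

5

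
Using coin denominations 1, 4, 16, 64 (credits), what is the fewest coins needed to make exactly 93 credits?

93 = 1×64 + 1×16 + 3×4 + 1×1
Total coins = 1 + 1 + 3 + 1 = 6

6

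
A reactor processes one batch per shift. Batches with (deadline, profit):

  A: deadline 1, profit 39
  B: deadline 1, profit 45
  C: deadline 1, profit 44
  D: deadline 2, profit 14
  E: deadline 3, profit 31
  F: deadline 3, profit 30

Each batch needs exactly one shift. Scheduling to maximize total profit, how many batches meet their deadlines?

3

Sort by profit descending; place each in the latest free slot ≤ its deadline.
Profit order: B=45 C=44 A=39 E=31 F=30 D=14
Assign: B→slot 1, C skipped, A skipped, E→slot 3, F→slot 2, D skipped.
Slots: [1:B] [2:F] [3:E]
3 of 6 scheduled.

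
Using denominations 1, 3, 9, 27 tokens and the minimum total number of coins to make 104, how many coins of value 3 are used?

1

Use the largest denomination that fits, subtract, and repeat.
104 = 3×27 + 2×9 + 1×3 + 2×1
Count of 3: 1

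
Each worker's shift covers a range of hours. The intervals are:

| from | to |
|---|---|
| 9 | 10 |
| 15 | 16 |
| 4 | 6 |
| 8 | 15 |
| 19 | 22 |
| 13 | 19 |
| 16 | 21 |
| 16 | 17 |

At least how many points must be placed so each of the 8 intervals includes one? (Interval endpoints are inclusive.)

4

Sort by right endpoint; whenever an interval is uncovered, place a point at its right end.
Sorted: [4,6] [9,10] [8,15] [15,16] [16,17] [13,19] [16,21] [19,22]
{[4,6]} hit by 6; {[9,10],[8,15]} hit by 10; {[15,16],[16,17],[13,19],[16,21]} hit by 16; {[19,22]} hit by 22.
Points: 6, 10, 16, 22 (4 total).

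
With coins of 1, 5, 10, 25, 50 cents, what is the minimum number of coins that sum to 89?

Greedy: take as many of the largest coin as possible, then repeat with the remainder.
89 = 1×50 + 1×25 + 1×10 + 4×1
Total coins = 1 + 1 + 1 + 4 = 7

7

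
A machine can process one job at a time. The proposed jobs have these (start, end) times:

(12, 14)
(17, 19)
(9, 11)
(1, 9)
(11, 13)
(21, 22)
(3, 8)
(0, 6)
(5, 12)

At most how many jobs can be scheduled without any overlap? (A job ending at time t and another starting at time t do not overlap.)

Order by finish time; keep every interval that doesn't clash with the previous kept one.
Sorted by end: (0,6)  (3,8)  (1,9)  (9,11)  (5,12)  (11,13)  (12,14)  (17,19)  (21,22)
take (0,6); take (9,11); skip (5,12); take (11,13); take (17,19); take (21,22).
Selected 5 jobs.

5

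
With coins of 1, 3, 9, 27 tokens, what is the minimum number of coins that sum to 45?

3

45 − 1×27→18 − 2×9→0
Total coins = 1 + 2 = 3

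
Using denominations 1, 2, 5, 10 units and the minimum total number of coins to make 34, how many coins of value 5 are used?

0

34 − 3×10→4 − 2×2→0
Count of 5: 0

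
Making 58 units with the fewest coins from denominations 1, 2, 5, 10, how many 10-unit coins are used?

5

58 − 5×10→8 − 1×5→3 − 1×2→1 − 1×1→0
Count of 10: 5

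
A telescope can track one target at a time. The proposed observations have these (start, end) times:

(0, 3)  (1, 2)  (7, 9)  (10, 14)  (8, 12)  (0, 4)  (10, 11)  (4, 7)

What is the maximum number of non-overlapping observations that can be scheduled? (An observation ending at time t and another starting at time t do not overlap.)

4

By end time: (1,2), (0,3), (0,4), (4,7), (7,9), (10,11), (8,12), (10,14).
Pick (1,2); next start ≥ 2 → (4,7); next start ≥ 7 → (7,9); next start ≥ 9 → (10,11).
Selected 4 observations.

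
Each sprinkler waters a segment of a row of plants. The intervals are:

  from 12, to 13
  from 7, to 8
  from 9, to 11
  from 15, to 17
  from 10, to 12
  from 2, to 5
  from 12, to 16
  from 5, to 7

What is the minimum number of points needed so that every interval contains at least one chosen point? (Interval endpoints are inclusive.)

5

Sort by right endpoint; whenever an interval is uncovered, place a point at its right end.
Sorted: [2,5] [5,7] [7,8] [9,11] [10,12] [12,13] [12,16] [15,17]
{[2,5],[5,7]} hit by 5; {[7,8]} hit by 8; {[9,11],[10,12]} hit by 11; {[12,13],[12,16]} hit by 13; {[15,17]} hit by 17.
Points: 5, 8, 11, 13, 17 (5 total).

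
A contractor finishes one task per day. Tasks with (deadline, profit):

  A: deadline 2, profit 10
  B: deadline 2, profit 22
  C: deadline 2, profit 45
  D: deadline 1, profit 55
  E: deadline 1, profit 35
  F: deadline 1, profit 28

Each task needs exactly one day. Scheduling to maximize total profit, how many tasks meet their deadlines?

2

Profit order: D=55 C=45 E=35 F=28 B=22 A=10
Assign: D→slot 1, C→slot 2, E skipped, F skipped, B skipped, A skipped.
Slots: [1:D] [2:C]
2 of 6 scheduled.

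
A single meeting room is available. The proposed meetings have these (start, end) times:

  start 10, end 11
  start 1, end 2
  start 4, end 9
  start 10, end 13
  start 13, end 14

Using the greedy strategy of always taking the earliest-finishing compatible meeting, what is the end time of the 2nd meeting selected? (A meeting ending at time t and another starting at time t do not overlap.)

Sorted by end: (1,2)  (4,9)  (10,11)  (10,13)  (13,14)
take (1,2); take (4,9); take (10,11); take (13,14).
Selected: (1,2) (4,9) (10,11) (13,14)

9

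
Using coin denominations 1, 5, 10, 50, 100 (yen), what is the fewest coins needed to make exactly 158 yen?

Greedy: take as many of the largest coin as possible, then repeat with the remainder.
158 − 1×100→58 − 1×50→8 − 1×5→3 − 3×1→0
Total coins = 1 + 1 + 1 + 3 = 6

6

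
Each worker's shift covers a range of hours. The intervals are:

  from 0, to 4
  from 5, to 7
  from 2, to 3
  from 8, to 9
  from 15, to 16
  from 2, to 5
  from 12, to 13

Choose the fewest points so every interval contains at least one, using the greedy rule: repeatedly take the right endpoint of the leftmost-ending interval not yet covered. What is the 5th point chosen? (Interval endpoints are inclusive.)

By right end: [2,3]  [0,4]  [2,5]  [5,7]  [8,9]  [12,13]  [15,16]
[2,3] uncovered → point at 3; [5,7] uncovered → point at 7; [8,9] uncovered → point at 9; [12,13] uncovered → point at 13; [15,16] uncovered → point at 16.
Points: 3, 7, 9, 13, 16 (5 total).

16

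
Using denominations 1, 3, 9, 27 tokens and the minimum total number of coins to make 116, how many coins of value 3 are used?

Use the largest denomination that fits, subtract, and repeat.
116 = 4×27 + 2×3 + 2×1
Count of 3: 2

2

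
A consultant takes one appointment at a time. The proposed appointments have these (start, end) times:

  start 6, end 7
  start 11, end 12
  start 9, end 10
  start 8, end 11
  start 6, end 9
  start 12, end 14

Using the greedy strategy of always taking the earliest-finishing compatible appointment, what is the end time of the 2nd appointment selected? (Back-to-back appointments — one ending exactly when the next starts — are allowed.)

10

Order by finish time; keep every interval that doesn't clash with the previous kept one.
Sorted by end: (6,7)  (6,9)  (9,10)  (8,11)  (11,12)  (12,14)
take (6,7); take (9,10); take (11,12); take (12,14).
Selected: (6,7) (9,10) (11,12) (12,14)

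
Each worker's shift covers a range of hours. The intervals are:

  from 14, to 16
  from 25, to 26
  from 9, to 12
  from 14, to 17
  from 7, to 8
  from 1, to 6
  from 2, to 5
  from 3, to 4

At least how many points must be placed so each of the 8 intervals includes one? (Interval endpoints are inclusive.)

5

Process intervals by earliest right end; each time one isn't hit yet, stab at its right endpoint.
By right end: [3,4]  [2,5]  [1,6]  [7,8]  [9,12]  [14,16]  [14,17]  [25,26]
[3,4] uncovered → point at 4; [7,8] uncovered → point at 8; [9,12] uncovered → point at 12; [14,16] uncovered → point at 16; [25,26] uncovered → point at 26.
Points: 4, 8, 12, 16, 26 (5 total).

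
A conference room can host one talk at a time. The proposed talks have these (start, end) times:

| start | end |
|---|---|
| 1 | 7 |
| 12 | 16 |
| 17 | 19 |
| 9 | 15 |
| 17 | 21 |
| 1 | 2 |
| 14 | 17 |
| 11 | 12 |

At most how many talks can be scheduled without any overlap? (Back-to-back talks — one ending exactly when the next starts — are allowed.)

4

Sort by end time and greedily take each interval whose start is ≥ the last chosen end.
Sorted by end: (1,2)  (1,7)  (11,12)  (9,15)  (12,16)  (14,17)  (17,19)  (17,21)
take (1,2); take (11,12); skip (9,15); take (12,16); take (17,19).
Selected 4 talks.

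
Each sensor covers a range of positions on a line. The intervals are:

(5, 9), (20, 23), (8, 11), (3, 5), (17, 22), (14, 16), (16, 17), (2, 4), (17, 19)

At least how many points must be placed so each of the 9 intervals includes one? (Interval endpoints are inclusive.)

5

Process intervals by earliest right end; each time one isn't hit yet, stab at its right endpoint.
By right end: [2,4]  [3,5]  [5,9]  [8,11]  [14,16]  [16,17]  [17,19]  [17,22]  [20,23]
[2,4] uncovered → point at 4; [5,9] uncovered → point at 9; [14,16] uncovered → point at 16; [17,19] uncovered → point at 19; [20,23] uncovered → point at 23.
Points: 4, 9, 16, 19, 23 (5 total).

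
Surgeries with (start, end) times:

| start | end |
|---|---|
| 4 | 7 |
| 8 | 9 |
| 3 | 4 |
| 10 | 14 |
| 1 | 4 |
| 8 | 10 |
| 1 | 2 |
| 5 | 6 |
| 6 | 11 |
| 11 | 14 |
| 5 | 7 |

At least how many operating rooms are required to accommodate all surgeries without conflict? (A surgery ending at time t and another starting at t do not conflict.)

Events (time:±→running): 1:+→1 1:+→2 2:-→1 3:+→2 4:-→1 4:-→0 4:+→1 5:+→2 5:+→3 … peak 3.

3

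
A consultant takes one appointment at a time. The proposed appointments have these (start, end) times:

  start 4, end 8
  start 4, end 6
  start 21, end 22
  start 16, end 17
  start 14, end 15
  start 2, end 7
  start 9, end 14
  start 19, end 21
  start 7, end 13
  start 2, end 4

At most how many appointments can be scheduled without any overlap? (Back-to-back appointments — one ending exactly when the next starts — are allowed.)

Greedy by earliest finish: after sorting by end time, pick each interval compatible with the last pick.
Sorted by end: (2,4)  (4,6)  (2,7)  (4,8)  (7,13)  (9,14)  (14,15)  (16,17)  (19,21)  (21,22)
take (2,4); take (4,6); skip (2,7); take (7,13); take (14,15); take (16,17); take (19,21); take (21,22).
Selected 7 appointments.

7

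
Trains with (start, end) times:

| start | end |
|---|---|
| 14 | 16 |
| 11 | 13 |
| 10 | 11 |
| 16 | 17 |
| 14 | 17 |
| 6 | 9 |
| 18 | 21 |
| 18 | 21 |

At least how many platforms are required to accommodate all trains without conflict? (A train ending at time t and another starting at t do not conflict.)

Count concurrent intervals with a sweep; the peak is the room count.
Events (time:±→running): 6:+→1 9:-→0 10:+→1 11:-→0 11:+→1 13:-→0 14:+→1 14:+→2 … peak 2.

2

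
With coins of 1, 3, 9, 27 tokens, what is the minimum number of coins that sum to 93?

93 − 3×27→12 − 1×9→3 − 1×3→0
Total coins = 3 + 1 + 1 = 5

5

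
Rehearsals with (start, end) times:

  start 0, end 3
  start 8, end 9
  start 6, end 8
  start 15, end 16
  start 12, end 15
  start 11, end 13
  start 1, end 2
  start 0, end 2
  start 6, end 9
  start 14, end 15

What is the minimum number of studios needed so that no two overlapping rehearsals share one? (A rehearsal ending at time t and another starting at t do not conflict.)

3

starts: [0, 0, 1, 6, 6, 8, 11, 12, 14, 15]
ends:   [2, 2, 3, 8, 9, 9, 13, 15, 15, 16]
s0→1 s0→2 s1→3  — peak 3.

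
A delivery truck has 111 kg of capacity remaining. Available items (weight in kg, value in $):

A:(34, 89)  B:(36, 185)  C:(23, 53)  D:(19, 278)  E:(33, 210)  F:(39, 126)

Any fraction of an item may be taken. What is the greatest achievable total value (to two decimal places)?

Order: D (278/19=14.63) > E (210/33=6.36) > B (185/36=5.14) > F (126/39=3.23) > A (89/34=2.62) > C (53/23=2.30)
Fill: take D (19 @ 278) → take E (33 @ 210) → take B (36 @ 185) → take 23/39 of F → 74.31; 111/111 used.
Total value = 747.31

747.31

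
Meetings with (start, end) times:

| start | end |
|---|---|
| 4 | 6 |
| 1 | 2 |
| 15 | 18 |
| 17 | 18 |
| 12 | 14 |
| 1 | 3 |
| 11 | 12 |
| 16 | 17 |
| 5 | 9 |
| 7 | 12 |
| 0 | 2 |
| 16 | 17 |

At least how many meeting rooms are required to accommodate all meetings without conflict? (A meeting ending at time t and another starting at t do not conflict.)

The answer is the maximum number of intervals overlapping at any instant.
Events (time:±→running): 0:+→1 1:+→2 1:+→3 … peak 3.

3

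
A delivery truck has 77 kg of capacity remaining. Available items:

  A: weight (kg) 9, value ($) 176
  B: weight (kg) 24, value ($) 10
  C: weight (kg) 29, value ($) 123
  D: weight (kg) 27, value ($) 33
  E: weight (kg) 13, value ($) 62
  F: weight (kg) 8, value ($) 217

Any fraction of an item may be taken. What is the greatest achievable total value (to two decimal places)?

600.00

Order: F (217/8=27.12) > A (176/9=19.56) > E (62/13=4.77) > C (123/29=4.24) > D (33/27=1.22) > B (10/24=0.42)
Fill: take F (8 @ 217) → take A (9 @ 176) → take E (13 @ 62) → take C (29 @ 123) → take 18/27 of D → 22.00; 77/77 used.
Total value = 600.00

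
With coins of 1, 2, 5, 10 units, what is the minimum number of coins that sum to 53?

7

Greedy: take as many of the largest coin as possible, then repeat with the remainder.
53 = 5×10 + 1×2 + 1×1
Total coins = 5 + 1 + 1 = 7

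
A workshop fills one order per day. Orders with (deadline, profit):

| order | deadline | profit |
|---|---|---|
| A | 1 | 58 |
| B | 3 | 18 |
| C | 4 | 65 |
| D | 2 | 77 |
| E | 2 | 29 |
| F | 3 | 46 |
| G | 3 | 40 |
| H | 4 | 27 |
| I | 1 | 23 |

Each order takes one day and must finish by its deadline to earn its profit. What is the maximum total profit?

Take jobs in profit order; each goes to the latest open slot no later than its deadline.
By profit: D(d2,77), C(d4,65), A(d1,58), F(d3,46), G(d3,40), E(d2,29), H(d4,27), I(d1,23), B(d3,18)
D→slot 2; C→slot 4; A→slot 1; F→slot 3; G skipped; E skipped; H skipped; I skipped; B skipped.
Profit = 58 + 77 + 46 + 65 = 246

246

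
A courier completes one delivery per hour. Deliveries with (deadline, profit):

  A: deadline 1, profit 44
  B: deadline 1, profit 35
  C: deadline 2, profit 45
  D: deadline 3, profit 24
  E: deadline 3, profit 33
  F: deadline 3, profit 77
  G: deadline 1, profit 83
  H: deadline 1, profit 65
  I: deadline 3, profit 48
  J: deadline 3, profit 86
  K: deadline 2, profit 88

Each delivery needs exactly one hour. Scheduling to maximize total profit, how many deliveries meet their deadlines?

By profit: K(d2,88), J(d3,86), G(d1,83), F(d3,77), H(d1,65), I(d3,48), C(d2,45), A(d1,44), B(d1,35), E(d3,33), D(d3,24)
K→slot 2; J→slot 3; G→slot 1; F skipped; H skipped; I skipped; C skipped; A skipped; B skipped; E skipped; D skipped.
3 of 11 scheduled.

3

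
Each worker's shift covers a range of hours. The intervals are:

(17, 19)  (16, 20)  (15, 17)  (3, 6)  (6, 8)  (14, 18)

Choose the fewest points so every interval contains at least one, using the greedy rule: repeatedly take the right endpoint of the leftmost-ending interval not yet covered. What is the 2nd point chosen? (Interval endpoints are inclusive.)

By right end: [3,6]  [6,8]  [15,17]  [14,18]  [17,19]  [16,20]
[3,6] uncovered → point at 6; [15,17] uncovered → point at 17.
Points: 6, 17 (2 total).

17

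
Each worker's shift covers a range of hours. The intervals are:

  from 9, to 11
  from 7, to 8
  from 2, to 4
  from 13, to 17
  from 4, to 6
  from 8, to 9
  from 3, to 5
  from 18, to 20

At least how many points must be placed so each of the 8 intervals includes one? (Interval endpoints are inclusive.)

Process intervals by earliest right end; each time one isn't hit yet, stab at its right endpoint.
Sorted: [2,4] [3,5] [4,6] [7,8] [8,9] [9,11] [13,17] [18,20]
{[2,4],[3,5],[4,6]} hit by 4; {[7,8],[8,9]} hit by 8; {[9,11]} hit by 11; {[13,17]} hit by 17; {[18,20]} hit by 20.
Points: 4, 8, 11, 17, 20 (5 total).

5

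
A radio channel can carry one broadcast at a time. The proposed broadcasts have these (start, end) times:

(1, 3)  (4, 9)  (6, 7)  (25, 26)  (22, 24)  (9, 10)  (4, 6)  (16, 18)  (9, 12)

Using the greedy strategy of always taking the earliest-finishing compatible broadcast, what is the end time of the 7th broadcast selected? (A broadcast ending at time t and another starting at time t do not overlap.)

Greedy by earliest finish: after sorting by end time, pick each interval compatible with the last pick.
Sorted by end: (1,3)  (4,6)  (6,7)  (4,9)  (9,10)  (9,12)  (16,18)  (22,24)  (25,26)
take (1,3); take (4,6); take (6,7); take (9,10); take (16,18); take (22,24); take (25,26).
Selected: (1,3) (4,6) (6,7) (9,10) (16,18) (22,24) (25,26)

26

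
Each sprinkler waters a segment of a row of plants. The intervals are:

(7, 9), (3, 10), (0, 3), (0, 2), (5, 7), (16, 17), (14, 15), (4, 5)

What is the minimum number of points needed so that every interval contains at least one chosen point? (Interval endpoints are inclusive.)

By right end: [0,2]  [0,3]  [4,5]  [5,7]  [7,9]  [3,10]  [14,15]  [16,17]
[0,2] uncovered → point at 2; [4,5] uncovered → point at 5; [7,9] uncovered → point at 9; [14,15] uncovered → point at 15; [16,17] uncovered → point at 17.
Points: 2, 5, 9, 15, 17 (5 total).

5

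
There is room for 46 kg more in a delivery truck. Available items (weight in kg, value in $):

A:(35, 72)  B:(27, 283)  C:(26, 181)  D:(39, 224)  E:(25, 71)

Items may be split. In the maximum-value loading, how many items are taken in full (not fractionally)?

1

Order: B (283/27=10.48) > C (181/26=6.96) > D (224/39=5.74) > E (71/25=2.84) > A (72/35=2.06)
Fill: take B (27 @ 283) → take 19/26 of C → 132.27; 46/46 used.
1 item(s) taken whole; one partial (take 19/26 of C).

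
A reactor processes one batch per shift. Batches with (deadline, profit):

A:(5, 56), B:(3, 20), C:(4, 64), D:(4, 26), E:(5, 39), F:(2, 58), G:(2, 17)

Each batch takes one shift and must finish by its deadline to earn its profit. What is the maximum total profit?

By profit: C(d4,64), F(d2,58), A(d5,56), E(d5,39), D(d4,26), B(d3,20), G(d2,17)
C→slot 4; F→slot 2; A→slot 5; E→slot 3; D→slot 1; B skipped; G skipped.
Profit = 26 + 58 + 39 + 64 + 56 = 243

243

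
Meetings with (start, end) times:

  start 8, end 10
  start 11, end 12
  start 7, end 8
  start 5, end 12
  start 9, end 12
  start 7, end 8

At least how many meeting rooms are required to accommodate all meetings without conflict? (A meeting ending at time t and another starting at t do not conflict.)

3

Count concurrent intervals with a sweep; the peak is the room count.
Events (time:±→running): 5:+→1 7:+→2 7:+→3 … peak 3.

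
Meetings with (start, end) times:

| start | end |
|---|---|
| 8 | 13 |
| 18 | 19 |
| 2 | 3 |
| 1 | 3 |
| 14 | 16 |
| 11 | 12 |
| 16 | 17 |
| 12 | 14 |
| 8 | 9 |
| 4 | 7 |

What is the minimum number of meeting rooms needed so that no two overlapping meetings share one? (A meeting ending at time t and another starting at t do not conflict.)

2

Count concurrent intervals with a sweep; the peak is the room count.
Events (time:±→running): 1:+→1 2:+→2 … peak 2.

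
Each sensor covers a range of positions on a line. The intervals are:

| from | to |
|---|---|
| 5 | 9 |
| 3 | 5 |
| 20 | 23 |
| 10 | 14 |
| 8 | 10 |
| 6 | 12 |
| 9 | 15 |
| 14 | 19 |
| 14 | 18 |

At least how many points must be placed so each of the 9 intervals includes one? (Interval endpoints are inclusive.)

4

Sorted: [3,5] [5,9] [8,10] [6,12] [10,14] [9,15] [14,18] [14,19] [20,23]
{[3,5],[5,9]} hit by 5; {[8,10],[6,12],[10,14],[9,15]} hit by 10; {[14,18],[14,19]} hit by 18; {[20,23]} hit by 23.
Points: 5, 10, 18, 23 (4 total).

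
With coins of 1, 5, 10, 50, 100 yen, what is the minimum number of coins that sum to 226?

6

226 − 2×100→26 − 2×10→6 − 1×5→1 − 1×1→0
Total coins = 2 + 2 + 1 + 1 = 6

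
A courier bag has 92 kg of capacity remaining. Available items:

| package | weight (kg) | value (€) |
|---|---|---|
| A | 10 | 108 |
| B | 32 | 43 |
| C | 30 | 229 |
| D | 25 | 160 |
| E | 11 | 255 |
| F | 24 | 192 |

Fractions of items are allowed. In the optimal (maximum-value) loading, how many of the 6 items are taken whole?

4

Greedy by value/weight ratio, highest first.
Order: E (255/11=23.18) > A (108/10=10.80) > F (192/24=8.00) > C (229/30=7.63) > D (160/25=6.40) > B (43/32=1.34)
Fill: take E (11 @ 255) → take A (10 @ 108) → take F (24 @ 192) → take C (30 @ 229) → take 17/25 of D → 108.80; 92/92 used.
4 item(s) taken whole; one partial (take 17/25 of D).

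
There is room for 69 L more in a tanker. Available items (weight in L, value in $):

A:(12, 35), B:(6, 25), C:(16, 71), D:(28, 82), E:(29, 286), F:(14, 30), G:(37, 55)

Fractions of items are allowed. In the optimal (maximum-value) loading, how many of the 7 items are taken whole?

Greedy by value/weight ratio, highest first.
Ratios (sorted): E 9.86, C 4.44, B 4.17, D 2.93, A 2.92, F 2.14, G 1.49
take E (29 @ 286); take C (16 @ 71); take B (6 @ 25); take 18/28 of D → 52.71. Capacity used 69/69.
3 item(s) taken whole; one partial (take 18/28 of D).

3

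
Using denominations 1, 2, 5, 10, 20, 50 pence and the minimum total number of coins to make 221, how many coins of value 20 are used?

221 − 4×50→21 − 1×20→1 − 1×1→0
Count of 20: 1

1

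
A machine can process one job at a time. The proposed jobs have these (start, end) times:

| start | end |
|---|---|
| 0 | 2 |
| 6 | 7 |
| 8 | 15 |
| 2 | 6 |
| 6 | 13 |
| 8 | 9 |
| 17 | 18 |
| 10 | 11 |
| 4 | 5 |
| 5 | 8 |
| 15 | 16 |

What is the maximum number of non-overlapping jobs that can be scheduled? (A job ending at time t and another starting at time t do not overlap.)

7

Sort by end time and greedily take each interval whose start is ≥ the last chosen end.
Sorted by end: (0,2)  (4,5)  (2,6)  (6,7)  (5,8)  (8,9)  (10,11)  (6,13)  (8,15)  (15,16)  (17,18)
take (0,2); take (4,5); take (6,7); skip (5,8); take (8,9); take (10,11); skip (8,15); take (15,16); take (17,18).
Selected 7 jobs.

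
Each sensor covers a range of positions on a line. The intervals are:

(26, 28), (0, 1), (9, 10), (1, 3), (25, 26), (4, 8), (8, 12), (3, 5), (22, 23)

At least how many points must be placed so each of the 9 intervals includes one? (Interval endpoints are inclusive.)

By right end: [0,1]  [1,3]  [3,5]  [4,8]  [9,10]  [8,12]  [22,23]  [25,26]  [26,28]
[0,1] uncovered → point at 1; [3,5] uncovered → point at 5; [9,10] uncovered → point at 10; [22,23] uncovered → point at 23; [25,26] uncovered → point at 26.
Points: 1, 5, 10, 23, 26 (5 total).

5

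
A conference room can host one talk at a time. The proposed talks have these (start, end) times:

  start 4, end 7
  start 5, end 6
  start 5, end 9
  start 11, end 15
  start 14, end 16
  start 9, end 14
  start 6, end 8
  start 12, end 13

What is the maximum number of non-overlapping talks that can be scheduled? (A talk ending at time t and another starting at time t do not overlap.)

By end time: (5,6), (4,7), (6,8), (5,9), (12,13), (9,14), (11,15), (14,16).
Pick (5,6); next start ≥ 6 → (6,8); next start ≥ 8 → (12,13); next start ≥ 13 → (14,16).
Selected 4 talks.

4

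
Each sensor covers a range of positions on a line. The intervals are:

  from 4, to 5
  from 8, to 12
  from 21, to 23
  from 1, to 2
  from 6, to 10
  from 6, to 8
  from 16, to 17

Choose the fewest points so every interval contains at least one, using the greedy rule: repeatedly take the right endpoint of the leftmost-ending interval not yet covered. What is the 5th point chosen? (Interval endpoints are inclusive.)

Process intervals by earliest right end; each time one isn't hit yet, stab at its right endpoint.
By right end: [1,2]  [4,5]  [6,8]  [6,10]  [8,12]  [16,17]  [21,23]
[1,2] uncovered → point at 2; [4,5] uncovered → point at 5; [6,8] uncovered → point at 8; [16,17] uncovered → point at 17; [21,23] uncovered → point at 23.
Points: 2, 5, 8, 17, 23 (5 total).

23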